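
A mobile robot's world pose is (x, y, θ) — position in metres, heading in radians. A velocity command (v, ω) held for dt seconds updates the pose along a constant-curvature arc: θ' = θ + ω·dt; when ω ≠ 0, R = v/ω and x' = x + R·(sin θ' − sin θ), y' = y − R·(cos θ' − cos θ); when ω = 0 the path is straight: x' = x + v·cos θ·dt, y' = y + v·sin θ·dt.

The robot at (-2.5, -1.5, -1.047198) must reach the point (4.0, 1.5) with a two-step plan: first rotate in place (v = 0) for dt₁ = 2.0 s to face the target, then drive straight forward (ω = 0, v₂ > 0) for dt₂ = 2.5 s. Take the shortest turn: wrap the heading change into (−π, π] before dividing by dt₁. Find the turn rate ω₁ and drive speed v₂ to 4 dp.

ω₁ = 0.7398, v₂ = 2.8636

heading to target = atan2(1.5−-1.5, 4−-2.5) = 0.4324
Δθ = wrap(0.4324 − -1.0472) = 1.4796; ω₁ = Δθ/dt₁ = 0.7398
distance = √((4−-2.5)² + (1.5−-1.5)²) = 7.1589; v₂ = distance/dt₂ = 2.8636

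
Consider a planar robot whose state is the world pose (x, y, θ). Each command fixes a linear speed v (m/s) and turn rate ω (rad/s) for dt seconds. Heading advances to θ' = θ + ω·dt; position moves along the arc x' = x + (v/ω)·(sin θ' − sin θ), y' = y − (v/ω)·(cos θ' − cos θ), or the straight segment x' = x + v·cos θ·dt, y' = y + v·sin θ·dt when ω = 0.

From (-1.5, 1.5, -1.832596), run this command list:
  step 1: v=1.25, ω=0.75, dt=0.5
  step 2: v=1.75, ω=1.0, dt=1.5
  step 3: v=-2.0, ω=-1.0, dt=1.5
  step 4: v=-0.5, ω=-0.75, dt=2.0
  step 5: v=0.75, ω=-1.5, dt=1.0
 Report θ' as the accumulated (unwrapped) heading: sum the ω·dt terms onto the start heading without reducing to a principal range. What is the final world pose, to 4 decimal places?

(-1.8400, 2.1982, -4.4576)

step 1: θ'=-1.4576 (R=1.6667) → pose (-1.5461, 0.8804, -1.4576)
step 2: θ'=0.0424 (R=1.7500) → pose (0.2669, -0.6704, 0.0424)
step 3: θ'=-1.4576 (R=2.0000) → pose (-1.8051, 1.1019, -1.4576)
step 4: θ'=-2.9576 (R=0.6667) → pose (-1.2647, 1.8326, -2.9576)
step 5: θ'=-4.4576 (R=-0.5000) → pose (-1.8400, 2.1982, -4.4576)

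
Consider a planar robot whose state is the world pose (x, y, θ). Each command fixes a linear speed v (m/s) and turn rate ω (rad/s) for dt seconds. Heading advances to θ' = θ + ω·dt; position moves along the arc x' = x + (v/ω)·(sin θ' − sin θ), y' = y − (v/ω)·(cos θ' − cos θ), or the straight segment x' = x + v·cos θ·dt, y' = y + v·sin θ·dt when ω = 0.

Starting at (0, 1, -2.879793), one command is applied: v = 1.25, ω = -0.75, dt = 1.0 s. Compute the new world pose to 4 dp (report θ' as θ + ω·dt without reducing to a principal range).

θ' = -2.8798 + -0.75·1.0 = -3.6298
R = v/ω = 1.25/-0.75 = -1.6667
x' = 0 + -1.6667·(sin -3.6298 − sin -2.8798) = -1.2131
y' = 1 − -1.6667·(cos -3.6298 − cos -2.8798) = 1.1379

(-1.2131, 1.1379, -3.6298)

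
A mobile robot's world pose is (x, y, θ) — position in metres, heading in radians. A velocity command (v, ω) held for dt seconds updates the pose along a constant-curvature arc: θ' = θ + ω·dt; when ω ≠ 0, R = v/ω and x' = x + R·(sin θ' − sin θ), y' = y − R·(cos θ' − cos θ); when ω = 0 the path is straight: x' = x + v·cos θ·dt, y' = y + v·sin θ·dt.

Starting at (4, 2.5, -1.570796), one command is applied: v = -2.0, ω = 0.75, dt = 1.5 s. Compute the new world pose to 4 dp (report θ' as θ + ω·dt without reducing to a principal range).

(2.4831, 4.9060, -0.4458)

θ' = -1.5708 + 0.75·1.5 = -0.4458
R = v/ω = -2.0/0.75 = -2.6667
x' = 4 + -2.6667·(sin -0.4458 − sin -1.5708) = 2.4831
y' = 2.5 − -2.6667·(cos -0.4458 − cos -1.5708) = 4.9060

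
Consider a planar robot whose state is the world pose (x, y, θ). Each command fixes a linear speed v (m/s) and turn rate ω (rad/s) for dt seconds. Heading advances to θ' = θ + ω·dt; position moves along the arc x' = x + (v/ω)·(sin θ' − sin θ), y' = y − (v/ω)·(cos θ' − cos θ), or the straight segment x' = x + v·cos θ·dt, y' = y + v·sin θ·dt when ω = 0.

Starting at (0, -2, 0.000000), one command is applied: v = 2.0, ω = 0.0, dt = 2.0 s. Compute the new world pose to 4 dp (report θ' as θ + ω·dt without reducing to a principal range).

θ' = 0.0000 + 0.0·2.0 = 0.0000
ω = 0 → straight: x' = 0 + 2.0·cos(0.0000)·2.0 = 4.0000
y' = -2 + 2.0·sin(0.0000)·2.0 = -2.0000

(4.0000, -2.0000, 0.0000)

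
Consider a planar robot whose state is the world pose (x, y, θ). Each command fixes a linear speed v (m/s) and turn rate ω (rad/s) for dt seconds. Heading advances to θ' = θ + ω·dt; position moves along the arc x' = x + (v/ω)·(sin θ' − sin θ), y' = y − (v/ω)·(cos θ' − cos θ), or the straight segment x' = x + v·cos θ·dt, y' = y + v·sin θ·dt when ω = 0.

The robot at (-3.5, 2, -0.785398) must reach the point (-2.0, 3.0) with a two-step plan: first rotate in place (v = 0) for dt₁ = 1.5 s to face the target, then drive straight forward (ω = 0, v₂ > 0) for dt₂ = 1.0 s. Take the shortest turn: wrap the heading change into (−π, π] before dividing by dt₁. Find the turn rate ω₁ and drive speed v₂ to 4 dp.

ω₁ = 0.9156, v₂ = 1.8028

heading to target = atan2(3−2, -2−-3.5) = 0.5880
Δθ = wrap(0.5880 − -0.7854) = 1.3734; ω₁ = Δθ/dt₁ = 0.9156
distance = √((-2−-3.5)² + (3−2)²) = 1.8028; v₂ = distance/dt₂ = 1.8028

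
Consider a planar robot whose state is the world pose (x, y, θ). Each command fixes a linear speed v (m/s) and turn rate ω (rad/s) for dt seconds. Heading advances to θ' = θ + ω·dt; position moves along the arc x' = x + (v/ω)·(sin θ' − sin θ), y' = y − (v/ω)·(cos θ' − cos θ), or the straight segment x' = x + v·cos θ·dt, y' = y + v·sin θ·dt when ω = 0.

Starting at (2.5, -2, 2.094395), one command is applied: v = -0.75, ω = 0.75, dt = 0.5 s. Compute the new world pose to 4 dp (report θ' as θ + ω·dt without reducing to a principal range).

θ' = 2.0944 + 0.75·0.5 = 2.4694
R = v/ω = -0.75/0.75 = -1.0000
x' = 2.5 + -1.0000·(sin 2.4694 − sin 2.0944) = 2.7433
y' = -2 − -1.0000·(cos 2.4694 − cos 2.0944) = -2.2825

(2.7433, -2.2825, 2.4694)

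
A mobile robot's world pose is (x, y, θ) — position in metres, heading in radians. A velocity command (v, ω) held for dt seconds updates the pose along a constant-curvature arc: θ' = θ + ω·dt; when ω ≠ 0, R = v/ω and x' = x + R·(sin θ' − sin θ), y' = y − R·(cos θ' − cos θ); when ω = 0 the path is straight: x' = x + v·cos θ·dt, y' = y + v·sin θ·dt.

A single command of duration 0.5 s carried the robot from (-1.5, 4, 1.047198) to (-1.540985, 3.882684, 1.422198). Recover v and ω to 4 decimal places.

Δθ = 1.422198 − 1.047198 = 0.375000
ω = Δθ/dt = 0.375000/0.5 = 0.7500
R = −Δy/(cos θ' − cos θ) = -0.3333
v = R·ω = -0.3333·0.7500 = -0.2500

v = -0.2500, ω = 0.7500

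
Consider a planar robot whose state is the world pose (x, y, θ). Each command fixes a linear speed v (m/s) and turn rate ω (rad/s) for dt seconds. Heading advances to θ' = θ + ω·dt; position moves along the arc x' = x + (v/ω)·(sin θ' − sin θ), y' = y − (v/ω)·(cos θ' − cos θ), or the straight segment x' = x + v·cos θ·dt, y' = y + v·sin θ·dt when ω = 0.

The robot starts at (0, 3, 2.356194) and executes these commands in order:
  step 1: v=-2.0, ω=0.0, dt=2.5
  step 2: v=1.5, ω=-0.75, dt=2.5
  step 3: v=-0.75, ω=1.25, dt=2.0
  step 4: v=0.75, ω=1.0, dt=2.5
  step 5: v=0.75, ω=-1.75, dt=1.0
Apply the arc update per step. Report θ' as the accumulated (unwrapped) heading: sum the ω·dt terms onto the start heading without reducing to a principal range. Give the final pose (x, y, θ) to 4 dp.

(3.4774, -0.3886, 3.7312)

step 1: θ'=2.3562 (straight) → pose (3.5355, -0.5355, 2.3562)
step 2: θ'=0.4812 (R=-2.0000) → pose (4.0241, 2.6516, 0.4812)
step 3: θ'=2.9812 (R=-0.6000) → pose (4.2059, 1.5274, 2.9812)
step 4: θ'=5.4812 (R=0.7500) → pose (3.5471, 0.2656, 5.4812)
step 5: θ'=3.7312 (R=-0.4286) → pose (3.4774, -0.3886, 3.7312)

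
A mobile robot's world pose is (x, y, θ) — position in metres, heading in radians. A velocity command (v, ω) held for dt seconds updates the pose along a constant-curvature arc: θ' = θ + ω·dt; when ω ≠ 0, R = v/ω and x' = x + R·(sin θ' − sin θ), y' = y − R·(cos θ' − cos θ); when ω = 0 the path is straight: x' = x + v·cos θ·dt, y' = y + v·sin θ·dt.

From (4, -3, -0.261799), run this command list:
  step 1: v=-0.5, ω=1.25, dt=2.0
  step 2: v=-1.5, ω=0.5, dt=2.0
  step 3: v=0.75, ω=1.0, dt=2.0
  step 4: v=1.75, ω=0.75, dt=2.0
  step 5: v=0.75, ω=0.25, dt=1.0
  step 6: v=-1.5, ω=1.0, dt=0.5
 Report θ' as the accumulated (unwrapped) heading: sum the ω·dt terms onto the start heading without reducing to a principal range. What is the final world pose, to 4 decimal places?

(8.8922, -7.0068, 7.4882)

step 1: θ'=2.2382 (R=-0.4000) → pose (3.5823, -3.6340, 2.2382)
step 2: θ'=3.2382 (R=-3.0000) → pose (6.2280, -4.7631, 3.2382)
step 3: θ'=5.2382 (R=0.7500) → pose (5.6516, -5.8861, 5.2382)
step 4: θ'=6.7382 (R=2.3333) → pose (8.6952, -6.8108, 6.7382)
step 5: θ'=6.9882 (R=3.0000) → pose (9.3209, -6.4009, 6.9882)
step 6: θ'=7.4882 (R=-1.5000) → pose (8.8922, -7.0068, 7.4882)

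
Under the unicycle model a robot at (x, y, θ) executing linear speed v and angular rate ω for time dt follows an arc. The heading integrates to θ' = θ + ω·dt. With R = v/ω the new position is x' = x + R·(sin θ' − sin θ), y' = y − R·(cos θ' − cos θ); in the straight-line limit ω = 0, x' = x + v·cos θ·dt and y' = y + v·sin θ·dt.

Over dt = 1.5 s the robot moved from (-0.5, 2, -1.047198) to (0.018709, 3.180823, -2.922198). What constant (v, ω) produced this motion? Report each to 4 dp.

v = -1.0000, ω = -1.2500

Δθ = -2.922198 − -1.047198 = -1.875000
ω = Δθ/dt = -1.875000/1.5 = -1.2500
R = −Δy/(cos θ' − cos θ) = 0.8000
v = R·ω = 0.8000·-1.2500 = -1.0000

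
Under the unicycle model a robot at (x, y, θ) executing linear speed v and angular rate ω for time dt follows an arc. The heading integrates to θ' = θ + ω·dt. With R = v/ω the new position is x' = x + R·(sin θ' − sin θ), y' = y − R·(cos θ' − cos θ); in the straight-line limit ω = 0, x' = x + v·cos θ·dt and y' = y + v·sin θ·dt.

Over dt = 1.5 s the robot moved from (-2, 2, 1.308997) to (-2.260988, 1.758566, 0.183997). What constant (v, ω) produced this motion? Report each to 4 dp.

v = -0.2500, ω = -0.7500

Δθ = 0.183997 − 1.308997 = -1.125000
ω = Δθ/dt = -1.125000/1.5 = -0.7500
R = Δx/(sin θ' − sin θ) = 0.3333
v = R·ω = 0.3333·-0.7500 = -0.2500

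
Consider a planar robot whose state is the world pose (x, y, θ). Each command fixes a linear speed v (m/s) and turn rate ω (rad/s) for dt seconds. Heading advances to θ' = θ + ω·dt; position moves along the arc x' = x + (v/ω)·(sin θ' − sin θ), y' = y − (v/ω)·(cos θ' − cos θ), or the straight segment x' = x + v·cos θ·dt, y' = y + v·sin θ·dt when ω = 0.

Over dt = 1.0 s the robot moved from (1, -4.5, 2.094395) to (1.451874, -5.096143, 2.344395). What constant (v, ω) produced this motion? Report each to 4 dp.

v = -0.7500, ω = 0.2500

Δθ = 2.344395 − 2.094395 = 0.250000
ω = Δθ/dt = 0.250000/1.0 = 0.2500
R = −Δy/(cos θ' − cos θ) = -3.0000
v = R·ω = -3.0000·0.2500 = -0.7500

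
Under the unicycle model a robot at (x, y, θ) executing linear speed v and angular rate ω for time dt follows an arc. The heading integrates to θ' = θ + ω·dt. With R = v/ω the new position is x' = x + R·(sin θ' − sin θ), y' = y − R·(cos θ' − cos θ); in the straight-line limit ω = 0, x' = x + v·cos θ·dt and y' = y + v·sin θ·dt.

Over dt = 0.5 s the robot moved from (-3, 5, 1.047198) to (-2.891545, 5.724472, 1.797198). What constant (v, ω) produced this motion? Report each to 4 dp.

v = 1.5000, ω = 1.5000

Δθ = 1.797198 − 1.047198 = 0.750000
ω = Δθ/dt = 0.750000/0.5 = 1.5000
R = −Δy/(cos θ' − cos θ) = 1.0000
v = R·ω = 1.0000·1.5000 = 1.5000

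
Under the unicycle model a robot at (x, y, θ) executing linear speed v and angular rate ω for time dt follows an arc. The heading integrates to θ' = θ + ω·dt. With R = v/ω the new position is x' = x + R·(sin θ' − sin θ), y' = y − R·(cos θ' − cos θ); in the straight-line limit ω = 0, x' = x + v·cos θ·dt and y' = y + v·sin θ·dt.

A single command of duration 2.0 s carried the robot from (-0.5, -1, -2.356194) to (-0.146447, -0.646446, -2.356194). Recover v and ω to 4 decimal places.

v = -0.2500, ω = 0.0000

Δθ = -2.356194 − -2.356194 = 0.000000
ω = Δθ/dt = 0.000000/2.0 = 0.0000
ω = 0 → v = (Δx·cos θ + Δy·sin θ)/dt = -0.2500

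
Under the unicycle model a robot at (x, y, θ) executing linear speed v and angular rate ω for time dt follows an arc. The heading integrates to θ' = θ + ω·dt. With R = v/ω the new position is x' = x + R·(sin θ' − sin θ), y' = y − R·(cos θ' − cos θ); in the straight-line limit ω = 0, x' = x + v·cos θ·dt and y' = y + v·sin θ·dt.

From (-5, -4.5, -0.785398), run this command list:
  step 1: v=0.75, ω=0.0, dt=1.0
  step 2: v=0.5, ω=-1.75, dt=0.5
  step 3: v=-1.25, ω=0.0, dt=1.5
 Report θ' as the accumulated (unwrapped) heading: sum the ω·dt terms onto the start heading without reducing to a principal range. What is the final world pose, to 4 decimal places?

(-4.2194, -3.3904, -1.6604)

step 1: θ'=-0.7854 (straight) → pose (-4.4697, -5.0303, -0.7854)
step 2: θ'=-1.6604 (R=-0.2857) → pose (-4.3871, -5.2579, -1.6604)
step 3: θ'=-1.6604 (straight) → pose (-4.2194, -3.3904, -1.6604)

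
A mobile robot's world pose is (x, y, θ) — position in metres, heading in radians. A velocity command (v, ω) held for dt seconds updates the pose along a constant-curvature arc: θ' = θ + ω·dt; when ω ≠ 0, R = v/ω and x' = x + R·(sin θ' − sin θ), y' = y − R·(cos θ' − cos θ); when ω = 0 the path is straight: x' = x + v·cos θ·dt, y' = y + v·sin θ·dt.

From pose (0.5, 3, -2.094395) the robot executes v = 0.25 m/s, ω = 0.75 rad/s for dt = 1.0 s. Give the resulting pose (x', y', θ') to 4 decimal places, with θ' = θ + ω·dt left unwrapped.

(0.4638, 2.7585, -1.3444)

θ' = -2.0944 + 0.75·1.0 = -1.3444
R = v/ω = 0.25/0.75 = 0.3333
x' = 0.5 + 0.3333·(sin -1.3444 − sin -2.0944) = 0.4638
y' = 3 − 0.3333·(cos -1.3444 − cos -2.0944) = 2.7585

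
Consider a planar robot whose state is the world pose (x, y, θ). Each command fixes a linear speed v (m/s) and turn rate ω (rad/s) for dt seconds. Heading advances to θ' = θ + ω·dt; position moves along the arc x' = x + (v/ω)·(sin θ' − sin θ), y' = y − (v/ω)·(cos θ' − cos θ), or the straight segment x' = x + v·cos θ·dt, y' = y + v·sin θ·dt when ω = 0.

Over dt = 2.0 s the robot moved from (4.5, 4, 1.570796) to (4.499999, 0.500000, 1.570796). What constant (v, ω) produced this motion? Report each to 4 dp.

Δθ = 1.570796 − 1.570796 = 0.000000
ω = Δθ/dt = 0.000000/2.0 = 0.0000
ω = 0 → v = (Δx·cos θ + Δy·sin θ)/dt = -1.7500

v = -1.7500, ω = 0.0000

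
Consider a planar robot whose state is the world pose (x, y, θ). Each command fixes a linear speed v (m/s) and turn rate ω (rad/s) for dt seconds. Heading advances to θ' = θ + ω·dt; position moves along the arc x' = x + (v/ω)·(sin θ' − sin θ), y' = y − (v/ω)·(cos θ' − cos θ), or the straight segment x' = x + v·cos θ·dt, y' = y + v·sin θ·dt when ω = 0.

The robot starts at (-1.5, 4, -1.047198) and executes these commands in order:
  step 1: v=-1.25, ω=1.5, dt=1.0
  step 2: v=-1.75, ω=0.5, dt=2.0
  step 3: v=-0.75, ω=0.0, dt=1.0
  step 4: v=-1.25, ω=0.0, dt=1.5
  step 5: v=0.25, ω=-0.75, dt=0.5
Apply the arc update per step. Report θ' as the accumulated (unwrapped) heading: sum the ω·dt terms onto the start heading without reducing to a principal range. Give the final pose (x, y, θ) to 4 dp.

step 1: θ'=0.4528 (R=-0.8333) → pose (-2.5863, 4.3327, 0.4528)
step 2: θ'=1.4528 (R=-3.5000) → pose (-4.5307, 1.5974, 1.4528)
step 3: θ'=1.4528 (straight) → pose (-4.6190, 0.8526, 1.4528)
step 4: θ'=1.4528 (straight) → pose (-4.8397, -1.0093, 1.4528)
step 5: θ'=1.0778 (R=-0.3333) → pose (-4.8024, -0.8908, 1.0778)

(-4.8024, -0.8908, 1.0778)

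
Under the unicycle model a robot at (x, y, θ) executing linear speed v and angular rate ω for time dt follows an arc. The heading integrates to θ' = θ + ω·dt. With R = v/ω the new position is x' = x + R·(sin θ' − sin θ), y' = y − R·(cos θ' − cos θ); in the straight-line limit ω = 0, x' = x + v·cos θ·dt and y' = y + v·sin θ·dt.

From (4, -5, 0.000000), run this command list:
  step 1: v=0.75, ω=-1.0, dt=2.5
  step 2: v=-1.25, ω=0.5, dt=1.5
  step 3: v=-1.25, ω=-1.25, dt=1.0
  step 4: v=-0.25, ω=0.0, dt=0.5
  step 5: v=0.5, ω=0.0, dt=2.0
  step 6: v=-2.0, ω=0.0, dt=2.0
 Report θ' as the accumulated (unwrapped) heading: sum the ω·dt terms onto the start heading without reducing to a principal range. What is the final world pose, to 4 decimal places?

(9.3492, -3.5409, -3.0000)

step 1: θ'=-2.5000 (R=-0.7500) → pose (4.4489, -6.3509, -2.5000)
step 2: θ'=-1.7500 (R=-2.5000) → pose (5.4126, -4.7936, -1.7500)
step 3: θ'=-3.0000 (R=1.0000) → pose (6.2555, -3.9819, -3.0000)
step 4: θ'=-3.0000 (straight) → pose (6.3793, -3.9642, -3.0000)
step 5: θ'=-3.0000 (straight) → pose (5.3893, -4.1053, -3.0000)
step 6: θ'=-3.0000 (straight) → pose (9.3492, -3.5409, -3.0000)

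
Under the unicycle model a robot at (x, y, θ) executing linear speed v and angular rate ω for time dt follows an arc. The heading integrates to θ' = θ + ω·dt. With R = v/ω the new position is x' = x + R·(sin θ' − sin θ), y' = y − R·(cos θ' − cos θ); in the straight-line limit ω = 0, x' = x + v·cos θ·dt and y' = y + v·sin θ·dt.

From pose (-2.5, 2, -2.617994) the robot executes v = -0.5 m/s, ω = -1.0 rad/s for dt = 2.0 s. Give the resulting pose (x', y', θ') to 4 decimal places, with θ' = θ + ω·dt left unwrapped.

θ' = -2.6180 + -1.0·2.0 = -4.6180
R = v/ω = -0.5/-1.0 = 0.5000
x' = -2.5 + 0.5000·(sin -4.6180 − sin -2.6180) = -1.7522
y' = 2 − 0.5000·(cos -4.6180 − cos -2.6180) = 1.6141

(-1.7522, 1.6141, -4.6180)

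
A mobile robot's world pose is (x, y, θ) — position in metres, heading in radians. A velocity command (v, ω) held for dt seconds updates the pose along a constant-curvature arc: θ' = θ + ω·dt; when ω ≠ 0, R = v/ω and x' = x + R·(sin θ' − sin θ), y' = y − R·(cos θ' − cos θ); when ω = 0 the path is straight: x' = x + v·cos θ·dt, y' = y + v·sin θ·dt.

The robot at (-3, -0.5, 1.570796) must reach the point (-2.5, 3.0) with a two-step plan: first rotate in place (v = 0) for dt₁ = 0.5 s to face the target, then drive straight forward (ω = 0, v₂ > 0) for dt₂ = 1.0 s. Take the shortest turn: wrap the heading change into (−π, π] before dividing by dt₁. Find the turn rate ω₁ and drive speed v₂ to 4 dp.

heading to target = atan2(3−-0.5, -2.5−-3) = 1.4289
Δθ = wrap(1.4289 − 1.5708) = -0.1419; ω₁ = Δθ/dt₁ = -0.2838
distance = √((-2.5−-3)² + (3−-0.5)²) = 3.5355; v₂ = distance/dt₂ = 3.5355

ω₁ = -0.2838, v₂ = 3.5355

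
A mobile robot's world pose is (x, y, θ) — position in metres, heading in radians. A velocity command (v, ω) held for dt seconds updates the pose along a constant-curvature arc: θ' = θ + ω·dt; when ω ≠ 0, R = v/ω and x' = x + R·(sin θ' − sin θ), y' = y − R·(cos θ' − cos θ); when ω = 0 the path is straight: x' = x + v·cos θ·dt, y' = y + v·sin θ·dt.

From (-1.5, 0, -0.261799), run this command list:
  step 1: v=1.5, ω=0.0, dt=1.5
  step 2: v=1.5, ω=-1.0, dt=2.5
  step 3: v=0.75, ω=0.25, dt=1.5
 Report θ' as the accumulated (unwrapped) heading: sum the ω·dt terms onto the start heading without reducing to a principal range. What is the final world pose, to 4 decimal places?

step 1: θ'=-0.2618 (straight) → pose (0.6733, -0.5823, -0.2618)
step 2: θ'=-2.7618 (R=-1.5000) → pose (0.8412, -3.4243, -2.7618)
step 3: θ'=-2.3868 (R=3.0000) → pose (-0.1020, -4.0253, -2.3868)

(-0.1020, -4.0253, -2.3868)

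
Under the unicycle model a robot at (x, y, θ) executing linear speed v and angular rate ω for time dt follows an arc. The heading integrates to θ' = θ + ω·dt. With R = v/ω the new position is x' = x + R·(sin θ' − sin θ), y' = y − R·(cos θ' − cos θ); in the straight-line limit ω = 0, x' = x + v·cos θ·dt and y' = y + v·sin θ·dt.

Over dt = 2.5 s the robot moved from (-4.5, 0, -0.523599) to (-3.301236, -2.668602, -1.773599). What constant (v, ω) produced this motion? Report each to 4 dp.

Δθ = -1.773599 − -0.523599 = -1.250000
ω = Δθ/dt = -1.250000/2.5 = -0.5000
R = −Δy/(cos θ' − cos θ) = -2.5000
v = R·ω = -2.5000·-0.5000 = 1.2500

v = 1.2500, ω = -0.5000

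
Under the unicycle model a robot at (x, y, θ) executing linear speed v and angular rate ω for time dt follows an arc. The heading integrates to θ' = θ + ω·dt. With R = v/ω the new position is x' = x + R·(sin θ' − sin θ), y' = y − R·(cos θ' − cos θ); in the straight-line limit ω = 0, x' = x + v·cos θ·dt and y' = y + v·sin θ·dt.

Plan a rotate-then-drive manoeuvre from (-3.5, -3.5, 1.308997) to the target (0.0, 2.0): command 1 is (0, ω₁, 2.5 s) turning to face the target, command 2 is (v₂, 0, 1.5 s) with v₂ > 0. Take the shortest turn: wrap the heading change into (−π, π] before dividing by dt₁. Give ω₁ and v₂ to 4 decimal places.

ω₁ = -0.1220, v₂ = 4.3461

heading to target = atan2(2−-3.5, 0−-3.5) = 1.0041
Δθ = wrap(1.0041 − 1.3090) = -0.3049; ω₁ = Δθ/dt₁ = -0.1220
distance = √((0−-3.5)² + (2−-3.5)²) = 6.5192; v₂ = distance/dt₂ = 4.3461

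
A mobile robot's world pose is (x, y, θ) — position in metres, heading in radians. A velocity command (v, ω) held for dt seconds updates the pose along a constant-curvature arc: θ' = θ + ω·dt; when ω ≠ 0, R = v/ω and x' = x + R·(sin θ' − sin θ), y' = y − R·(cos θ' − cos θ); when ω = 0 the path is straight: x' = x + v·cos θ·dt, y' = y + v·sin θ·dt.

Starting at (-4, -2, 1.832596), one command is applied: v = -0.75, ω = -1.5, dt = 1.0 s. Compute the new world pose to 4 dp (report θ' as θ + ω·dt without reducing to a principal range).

θ' = 1.8326 + -1.5·1.0 = 0.3326
R = v/ω = -0.75/-1.5 = 0.5000
x' = -4 + 0.5000·(sin 0.3326 − sin 1.8326) = -4.3197
y' = -2 − 0.5000·(cos 0.3326 − cos 1.8326) = -2.6020

(-4.3197, -2.6020, 0.3326)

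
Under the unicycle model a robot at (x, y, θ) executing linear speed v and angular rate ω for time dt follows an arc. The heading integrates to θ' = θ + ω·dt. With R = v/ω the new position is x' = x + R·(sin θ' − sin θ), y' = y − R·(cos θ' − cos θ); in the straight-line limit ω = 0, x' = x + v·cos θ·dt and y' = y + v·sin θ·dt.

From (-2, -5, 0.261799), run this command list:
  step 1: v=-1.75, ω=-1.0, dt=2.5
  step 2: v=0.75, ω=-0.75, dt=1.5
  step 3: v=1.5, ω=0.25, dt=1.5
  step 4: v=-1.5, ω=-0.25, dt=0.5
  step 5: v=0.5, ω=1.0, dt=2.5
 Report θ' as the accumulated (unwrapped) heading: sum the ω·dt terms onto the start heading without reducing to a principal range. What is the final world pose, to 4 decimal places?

step 1: θ'=-2.2382 (R=1.7500) → pose (-3.8274, -2.2265, -2.2382)
step 2: θ'=-3.3632 (R=-1.0000) → pose (-4.8327, -2.5831, -3.3632)
step 3: θ'=-2.9882 (R=6.0000) → pose (-7.0682, -2.5068, -2.9882)
step 4: θ'=-3.1132 (R=6.0000) → pose (-6.3218, -2.4388, -3.1132)
step 5: θ'=-0.6132 (R=0.5000) → pose (-6.5953, -3.3475, -0.6132)

(-6.5953, -3.3475, -0.6132)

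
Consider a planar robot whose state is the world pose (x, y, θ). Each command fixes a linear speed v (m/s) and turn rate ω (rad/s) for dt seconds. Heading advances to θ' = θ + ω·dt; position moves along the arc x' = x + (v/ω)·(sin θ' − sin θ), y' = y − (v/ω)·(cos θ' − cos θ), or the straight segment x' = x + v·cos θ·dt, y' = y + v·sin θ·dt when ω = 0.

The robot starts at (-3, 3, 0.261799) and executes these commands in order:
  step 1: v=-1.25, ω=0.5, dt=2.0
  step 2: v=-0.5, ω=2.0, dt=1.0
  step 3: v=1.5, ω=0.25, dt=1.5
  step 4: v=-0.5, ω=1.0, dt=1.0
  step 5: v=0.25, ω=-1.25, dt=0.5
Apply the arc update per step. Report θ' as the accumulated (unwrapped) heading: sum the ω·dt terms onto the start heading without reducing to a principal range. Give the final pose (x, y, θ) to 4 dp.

(-6.3838, 0.6321, 4.0118)

step 1: θ'=1.2618 (R=-2.5000) → pose (-4.7346, 1.3454, 1.2618)
step 2: θ'=3.2618 (R=-0.2500) → pose (-4.4664, 1.0212, 3.2618)
step 3: θ'=3.6368 (R=6.0000) → pose (-6.5982, 0.3437, 3.6368)
step 4: θ'=4.6368 (R=-0.5000) → pose (-6.3372, 0.7459, 4.6368)
step 5: θ'=4.0118 (R=-0.2000) → pose (-6.3838, 0.6321, 4.0118)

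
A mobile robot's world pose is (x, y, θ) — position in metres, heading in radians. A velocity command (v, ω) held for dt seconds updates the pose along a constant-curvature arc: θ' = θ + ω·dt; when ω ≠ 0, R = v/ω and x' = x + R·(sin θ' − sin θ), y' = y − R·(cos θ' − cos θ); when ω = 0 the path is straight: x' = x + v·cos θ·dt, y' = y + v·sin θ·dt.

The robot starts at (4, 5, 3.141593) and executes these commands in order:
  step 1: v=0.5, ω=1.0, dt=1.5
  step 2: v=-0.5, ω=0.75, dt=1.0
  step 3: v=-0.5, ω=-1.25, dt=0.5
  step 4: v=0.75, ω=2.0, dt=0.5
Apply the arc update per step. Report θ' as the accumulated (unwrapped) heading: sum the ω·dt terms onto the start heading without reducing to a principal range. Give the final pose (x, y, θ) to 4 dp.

step 1: θ'=4.6416 (R=0.5000) → pose (3.5013, 4.5354, 4.6416)
step 2: θ'=5.3916 (R=-0.6667) → pose (3.3550, 5.0013, 5.3916)
step 3: θ'=4.7666 (R=0.4000) → pose (3.2668, 5.2309, 4.7666)
step 4: θ'=5.7666 (R=0.3750) → pose (3.4560, 4.9252, 5.7666)

(3.4560, 4.9252, 5.7666)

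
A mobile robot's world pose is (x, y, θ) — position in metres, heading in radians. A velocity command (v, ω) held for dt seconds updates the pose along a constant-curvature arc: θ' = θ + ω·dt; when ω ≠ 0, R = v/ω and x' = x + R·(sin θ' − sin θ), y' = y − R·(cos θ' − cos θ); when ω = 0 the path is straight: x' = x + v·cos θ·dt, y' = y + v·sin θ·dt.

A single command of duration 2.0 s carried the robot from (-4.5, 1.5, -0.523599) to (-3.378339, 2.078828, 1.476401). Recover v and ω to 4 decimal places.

v = 0.7500, ω = 1.0000

Δθ = 1.476401 − -0.523599 = 2.000000
ω = Δθ/dt = 2.000000/2.0 = 1.0000
R = Δx/(sin θ' − sin θ) = 0.7500
v = R·ω = 0.7500·1.0000 = 0.7500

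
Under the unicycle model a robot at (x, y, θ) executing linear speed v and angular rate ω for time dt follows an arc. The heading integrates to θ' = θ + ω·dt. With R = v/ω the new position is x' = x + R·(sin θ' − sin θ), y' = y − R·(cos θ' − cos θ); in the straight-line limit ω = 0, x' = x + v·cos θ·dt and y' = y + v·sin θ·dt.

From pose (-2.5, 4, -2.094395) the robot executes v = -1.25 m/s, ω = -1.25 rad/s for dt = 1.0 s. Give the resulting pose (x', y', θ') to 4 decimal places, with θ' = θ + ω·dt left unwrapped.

(-1.4326, 4.4795, -3.3444)

θ' = -2.0944 + -1.25·1.0 = -3.3444
R = v/ω = -1.25/-1.25 = 1.0000
x' = -2.5 + 1.0000·(sin -3.3444 − sin -2.0944) = -1.4326
y' = 4 − 1.0000·(cos -3.3444 − cos -2.0944) = 4.4795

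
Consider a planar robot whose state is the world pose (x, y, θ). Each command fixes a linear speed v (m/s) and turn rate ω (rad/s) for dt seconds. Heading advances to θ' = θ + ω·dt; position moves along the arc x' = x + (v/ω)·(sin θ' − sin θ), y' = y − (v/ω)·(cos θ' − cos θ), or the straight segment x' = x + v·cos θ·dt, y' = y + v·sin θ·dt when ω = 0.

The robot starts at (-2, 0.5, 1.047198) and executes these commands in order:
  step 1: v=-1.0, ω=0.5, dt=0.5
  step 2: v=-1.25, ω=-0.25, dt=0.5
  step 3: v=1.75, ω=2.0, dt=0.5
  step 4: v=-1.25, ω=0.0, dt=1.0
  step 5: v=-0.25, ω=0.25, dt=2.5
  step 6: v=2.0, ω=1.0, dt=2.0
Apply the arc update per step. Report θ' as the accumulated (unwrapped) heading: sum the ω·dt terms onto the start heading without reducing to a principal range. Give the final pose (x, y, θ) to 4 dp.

(-3.9584, -3.1727, 4.7972)

step 1: θ'=1.2972 (R=-2.0000) → pose (-2.1936, 0.0404, 1.2972)
step 2: θ'=1.1722 (R=5.0000) → pose (-2.3996, -0.5493, 1.1722)
step 3: θ'=2.1722 (R=0.8750) → pose (-2.4845, 0.2854, 2.1722)
step 4: θ'=2.1722 (straight) → pose (-1.7772, -0.7452, 2.1722)
step 5: θ'=2.7972 (R=-1.0000) → pose (-1.2903, -1.1207, 2.7972)
step 6: θ'=4.7972 (R=2.0000) → pose (-3.9584, -3.1727, 4.7972)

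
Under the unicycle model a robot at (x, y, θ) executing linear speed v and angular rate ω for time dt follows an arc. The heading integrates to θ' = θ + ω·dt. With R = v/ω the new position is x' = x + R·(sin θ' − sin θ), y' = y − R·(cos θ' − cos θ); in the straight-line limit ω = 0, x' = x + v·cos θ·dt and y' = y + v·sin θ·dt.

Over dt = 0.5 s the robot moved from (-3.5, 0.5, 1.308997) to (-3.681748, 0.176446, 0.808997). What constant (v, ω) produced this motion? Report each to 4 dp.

v = -0.7500, ω = -1.0000

Δθ = 0.808997 − 1.308997 = -0.500000
ω = Δθ/dt = -0.500000/0.5 = -1.0000
R = −Δy/(cos θ' − cos θ) = 0.7500
v = R·ω = 0.7500·-1.0000 = -0.7500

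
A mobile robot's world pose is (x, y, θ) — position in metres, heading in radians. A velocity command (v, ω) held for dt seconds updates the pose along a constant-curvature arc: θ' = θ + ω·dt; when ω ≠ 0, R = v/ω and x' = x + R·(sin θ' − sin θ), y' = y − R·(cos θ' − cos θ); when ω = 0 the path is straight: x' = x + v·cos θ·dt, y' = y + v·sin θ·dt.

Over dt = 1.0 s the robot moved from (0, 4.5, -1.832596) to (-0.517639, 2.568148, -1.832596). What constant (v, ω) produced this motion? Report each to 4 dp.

Δθ = -1.832596 − -1.832596 = 0.000000
ω = Δθ/dt = 0.000000/1.0 = 0.0000
ω = 0 → v = (Δx·cos θ + Δy·sin θ)/dt = 2.0000

v = 2.0000, ω = 0.0000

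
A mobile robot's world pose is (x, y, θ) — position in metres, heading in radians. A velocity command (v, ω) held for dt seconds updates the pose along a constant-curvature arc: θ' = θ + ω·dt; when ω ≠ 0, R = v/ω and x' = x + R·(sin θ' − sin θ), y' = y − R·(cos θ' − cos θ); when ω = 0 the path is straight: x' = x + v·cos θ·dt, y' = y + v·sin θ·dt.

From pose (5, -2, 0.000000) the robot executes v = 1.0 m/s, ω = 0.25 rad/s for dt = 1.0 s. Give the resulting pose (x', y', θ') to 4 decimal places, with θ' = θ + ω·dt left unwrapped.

(5.9896, -1.8756, 0.2500)

θ' = 0.0000 + 0.25·1.0 = 0.2500
R = v/ω = 1.0/0.25 = 4.0000
x' = 5 + 4.0000·(sin 0.2500 − sin 0.0000) = 5.9896
y' = -2 − 4.0000·(cos 0.2500 − cos 0.0000) = -1.8756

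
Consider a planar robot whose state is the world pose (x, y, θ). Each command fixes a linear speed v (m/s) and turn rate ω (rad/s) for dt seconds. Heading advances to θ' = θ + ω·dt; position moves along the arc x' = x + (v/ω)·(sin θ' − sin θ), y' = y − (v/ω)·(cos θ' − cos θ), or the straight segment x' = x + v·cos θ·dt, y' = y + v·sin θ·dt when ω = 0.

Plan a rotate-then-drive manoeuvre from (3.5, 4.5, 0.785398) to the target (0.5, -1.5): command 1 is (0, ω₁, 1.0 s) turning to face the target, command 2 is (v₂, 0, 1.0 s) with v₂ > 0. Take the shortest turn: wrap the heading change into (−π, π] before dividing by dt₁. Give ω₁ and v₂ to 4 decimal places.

ω₁ = -2.8198, v₂ = 6.7082

heading to target = atan2(-1.5−4.5, 0.5−3.5) = -2.0344
Δθ = wrap(-2.0344 − 0.7854) = -2.8198; ω₁ = Δθ/dt₁ = -2.8198
distance = √((0.5−3.5)² + (-1.5−4.5)²) = 6.7082; v₂ = distance/dt₂ = 6.7082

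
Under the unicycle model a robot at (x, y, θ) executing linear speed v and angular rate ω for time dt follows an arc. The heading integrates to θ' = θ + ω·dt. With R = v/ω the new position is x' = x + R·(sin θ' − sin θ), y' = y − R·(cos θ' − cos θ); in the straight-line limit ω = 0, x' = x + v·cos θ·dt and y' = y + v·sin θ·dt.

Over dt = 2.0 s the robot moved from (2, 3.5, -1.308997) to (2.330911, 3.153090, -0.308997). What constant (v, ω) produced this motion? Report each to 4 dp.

v = 0.2500, ω = 0.5000

Δθ = -0.308997 − -1.308997 = 1.000000
ω = Δθ/dt = 1.000000/2.0 = 0.5000
R = −Δy/(cos θ' − cos θ) = 0.5000
v = R·ω = 0.5000·0.5000 = 0.2500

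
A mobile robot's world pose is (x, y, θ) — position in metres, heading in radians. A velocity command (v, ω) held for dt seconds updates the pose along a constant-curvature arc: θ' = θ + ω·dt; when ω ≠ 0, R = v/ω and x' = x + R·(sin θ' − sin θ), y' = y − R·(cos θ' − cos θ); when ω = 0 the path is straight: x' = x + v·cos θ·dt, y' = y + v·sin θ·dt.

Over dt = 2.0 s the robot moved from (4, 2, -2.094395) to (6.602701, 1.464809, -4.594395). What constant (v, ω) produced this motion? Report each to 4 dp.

v = -1.7500, ω = -1.2500

Δθ = -4.594395 − -2.094395 = -2.500000
ω = Δθ/dt = -2.500000/2.0 = -1.2500
R = Δx/(sin θ' − sin θ) = 1.4000
v = R·ω = 1.4000·-1.2500 = -1.7500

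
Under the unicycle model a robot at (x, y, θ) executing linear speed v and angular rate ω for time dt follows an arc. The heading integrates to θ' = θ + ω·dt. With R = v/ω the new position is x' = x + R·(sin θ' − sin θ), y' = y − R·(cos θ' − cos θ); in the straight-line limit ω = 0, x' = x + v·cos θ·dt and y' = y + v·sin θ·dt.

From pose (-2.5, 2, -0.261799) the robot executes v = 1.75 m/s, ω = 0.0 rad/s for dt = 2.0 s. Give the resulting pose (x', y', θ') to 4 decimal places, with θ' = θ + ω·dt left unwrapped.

(0.8807, 1.0941, -0.2618)

θ' = -0.2618 + 0.0·2.0 = -0.2618
ω = 0 → straight: x' = -2.5 + 1.75·cos(-0.2618)·2.0 = 0.8807
y' = 2 + 1.75·sin(-0.2618)·2.0 = 1.0941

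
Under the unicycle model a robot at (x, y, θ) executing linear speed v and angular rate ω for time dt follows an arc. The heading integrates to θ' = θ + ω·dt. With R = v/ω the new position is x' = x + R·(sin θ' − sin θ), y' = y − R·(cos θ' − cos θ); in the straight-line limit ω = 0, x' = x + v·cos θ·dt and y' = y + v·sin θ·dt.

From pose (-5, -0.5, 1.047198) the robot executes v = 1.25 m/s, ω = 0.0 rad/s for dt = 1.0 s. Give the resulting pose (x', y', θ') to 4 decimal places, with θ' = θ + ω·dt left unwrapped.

(-4.3750, 0.5825, 1.0472)

θ' = 1.0472 + 0.0·1.0 = 1.0472
ω = 0 → straight: x' = -5 + 1.25·cos(1.0472)·1.0 = -4.3750
y' = -0.5 + 1.25·sin(1.0472)·1.0 = 0.5825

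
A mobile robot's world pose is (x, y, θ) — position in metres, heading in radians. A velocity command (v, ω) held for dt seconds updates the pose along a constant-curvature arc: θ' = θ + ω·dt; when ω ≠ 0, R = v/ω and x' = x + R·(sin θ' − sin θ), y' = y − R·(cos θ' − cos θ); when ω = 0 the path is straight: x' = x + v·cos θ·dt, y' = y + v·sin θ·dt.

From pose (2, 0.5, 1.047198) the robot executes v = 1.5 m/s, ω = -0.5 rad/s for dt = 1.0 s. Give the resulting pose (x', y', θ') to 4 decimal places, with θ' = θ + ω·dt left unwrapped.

(3.0372, 1.5620, 0.5472)

θ' = 1.0472 + -0.5·1.0 = 0.5472
R = v/ω = 1.5/-0.5 = -3.0000
x' = 2 + -3.0000·(sin 0.5472 − sin 1.0472) = 3.0372
y' = 0.5 − -3.0000·(cos 0.5472 − cos 1.0472) = 1.5620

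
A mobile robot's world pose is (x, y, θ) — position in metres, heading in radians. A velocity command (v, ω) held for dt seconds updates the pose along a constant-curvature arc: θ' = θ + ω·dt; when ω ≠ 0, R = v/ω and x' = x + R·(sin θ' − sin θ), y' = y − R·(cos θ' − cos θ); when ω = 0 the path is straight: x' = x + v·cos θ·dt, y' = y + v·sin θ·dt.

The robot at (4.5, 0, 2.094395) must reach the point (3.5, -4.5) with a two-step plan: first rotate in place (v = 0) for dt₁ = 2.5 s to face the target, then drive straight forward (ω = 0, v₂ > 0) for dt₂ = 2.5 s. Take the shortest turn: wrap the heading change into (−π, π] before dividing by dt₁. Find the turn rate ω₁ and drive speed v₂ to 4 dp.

ω₁ = 0.9597, v₂ = 1.8439

heading to target = atan2(-4.5−0, 3.5−4.5) = -1.7895
Δθ = wrap(-1.7895 − 2.0944) = 2.3993; ω₁ = Δθ/dt₁ = 0.9597
distance = √((3.5−4.5)² + (-4.5−0)²) = 4.6098; v₂ = distance/dt₂ = 1.8439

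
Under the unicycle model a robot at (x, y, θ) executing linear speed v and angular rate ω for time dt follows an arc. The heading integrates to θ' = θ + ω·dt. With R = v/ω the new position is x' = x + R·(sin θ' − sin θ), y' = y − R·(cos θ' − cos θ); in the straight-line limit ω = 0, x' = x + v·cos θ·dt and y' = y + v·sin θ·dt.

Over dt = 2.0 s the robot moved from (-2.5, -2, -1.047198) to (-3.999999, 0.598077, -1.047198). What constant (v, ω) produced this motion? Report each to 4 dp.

v = -1.5000, ω = 0.0000

Δθ = -1.047198 − -1.047198 = 0.000000
ω = Δθ/dt = 0.000000/2.0 = 0.0000
ω = 0 → v = (Δx·cos θ + Δy·sin θ)/dt = -1.5000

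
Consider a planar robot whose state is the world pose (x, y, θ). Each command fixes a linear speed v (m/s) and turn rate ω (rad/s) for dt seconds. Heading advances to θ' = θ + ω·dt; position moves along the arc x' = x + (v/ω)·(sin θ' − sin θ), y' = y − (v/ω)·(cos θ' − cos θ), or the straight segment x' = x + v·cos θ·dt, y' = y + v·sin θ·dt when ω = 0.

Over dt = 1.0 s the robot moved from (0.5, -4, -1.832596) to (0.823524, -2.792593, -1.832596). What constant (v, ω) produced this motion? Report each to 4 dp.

Δθ = -1.832596 − -1.832596 = 0.000000
ω = Δθ/dt = 0.000000/1.0 = 0.0000
ω = 0 → v = (Δx·cos θ + Δy·sin θ)/dt = -1.2500

v = -1.2500, ω = 0.0000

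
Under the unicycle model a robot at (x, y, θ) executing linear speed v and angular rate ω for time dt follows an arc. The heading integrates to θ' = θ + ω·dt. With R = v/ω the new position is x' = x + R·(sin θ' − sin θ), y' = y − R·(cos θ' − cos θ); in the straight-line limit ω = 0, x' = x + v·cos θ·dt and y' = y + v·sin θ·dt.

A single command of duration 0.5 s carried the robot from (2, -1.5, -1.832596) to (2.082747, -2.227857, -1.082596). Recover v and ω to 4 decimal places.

Δθ = -1.082596 − -1.832596 = 0.750000
ω = Δθ/dt = 0.750000/0.5 = 1.5000
R = −Δy/(cos θ' − cos θ) = 1.0000
v = R·ω = 1.0000·1.5000 = 1.5000

v = 1.5000, ω = 1.5000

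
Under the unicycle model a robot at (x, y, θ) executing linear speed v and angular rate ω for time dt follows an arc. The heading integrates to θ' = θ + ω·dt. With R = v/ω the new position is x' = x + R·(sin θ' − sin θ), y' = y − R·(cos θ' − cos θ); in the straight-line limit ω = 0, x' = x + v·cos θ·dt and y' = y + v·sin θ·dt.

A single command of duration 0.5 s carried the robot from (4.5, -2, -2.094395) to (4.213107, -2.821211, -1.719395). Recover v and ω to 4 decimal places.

Δθ = -1.719395 − -2.094395 = 0.375000
ω = Δθ/dt = 0.375000/0.5 = 0.7500
R = −Δy/(cos θ' − cos θ) = 2.3333
v = R·ω = 2.3333·0.7500 = 1.7500

v = 1.7500, ω = 0.7500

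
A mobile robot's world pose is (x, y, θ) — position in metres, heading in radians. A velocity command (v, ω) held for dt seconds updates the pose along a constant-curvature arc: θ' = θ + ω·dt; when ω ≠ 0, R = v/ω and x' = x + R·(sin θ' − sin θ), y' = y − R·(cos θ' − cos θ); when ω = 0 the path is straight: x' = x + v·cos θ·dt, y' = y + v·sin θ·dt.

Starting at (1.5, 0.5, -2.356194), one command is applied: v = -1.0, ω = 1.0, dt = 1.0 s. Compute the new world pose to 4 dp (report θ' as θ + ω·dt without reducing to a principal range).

θ' = -2.3562 + 1.0·1.0 = -1.3562
R = v/ω = -1.0/1.0 = -1.0000
x' = 1.5 + -1.0000·(sin -1.3562 − sin -2.3562) = 1.7700
y' = 0.5 − -1.0000·(cos -1.3562 − cos -2.3562) = 1.4201

(1.7700, 1.4201, -1.3562)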